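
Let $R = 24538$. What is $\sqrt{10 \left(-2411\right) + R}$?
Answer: $2 \sqrt{107} \approx 20.688$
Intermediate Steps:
$\sqrt{10 \left(-2411\right) + R} = \sqrt{10 \left(-2411\right) + 24538} = \sqrt{-24110 + 24538} = \sqrt{428} = 2 \sqrt{107}$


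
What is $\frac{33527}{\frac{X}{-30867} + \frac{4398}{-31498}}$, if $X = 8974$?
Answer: $- \frac{16298292188841}{209208059} \approx -77905.0$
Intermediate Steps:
$\frac{33527}{\frac{X}{-30867} + \frac{4398}{-31498}} = \frac{33527}{\frac{8974}{-30867} + \frac{4398}{-31498}} = \frac{33527}{8974 \left(- \frac{1}{30867}\right) + 4398 \left(- \frac{1}{31498}\right)} = \frac{33527}{- \frac{8974}{30867} - \frac{2199}{15749}} = \frac{33527}{- \frac{209208059}{486124383}} = 33527 \left(- \frac{486124383}{209208059}\right) = - \frac{16298292188841}{209208059}$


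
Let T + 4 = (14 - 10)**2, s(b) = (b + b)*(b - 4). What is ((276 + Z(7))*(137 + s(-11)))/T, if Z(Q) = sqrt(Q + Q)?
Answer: 10741 + 467*sqrt(14)/12 ≈ 10887.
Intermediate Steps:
Z(Q) = sqrt(2)*sqrt(Q) (Z(Q) = sqrt(2*Q) = sqrt(2)*sqrt(Q))
s(b) = 2*b*(-4 + b) (s(b) = (2*b)*(-4 + b) = 2*b*(-4 + b))
T = 12 (T = -4 + (14 - 10)**2 = -4 + 4**2 = -4 + 16 = 12)
((276 + Z(7))*(137 + s(-11)))/T = ((276 + sqrt(2)*sqrt(7))*(137 + 2*(-11)*(-4 - 11)))/12 = ((276 + sqrt(14))*(137 + 2*(-11)*(-15)))*(1/12) = ((276 + sqrt(14))*(137 + 330))*(1/12) = ((276 + sqrt(14))*467)*(1/12) = (128892 + 467*sqrt(14))*(1/12) = 10741 + 467*sqrt(14)/12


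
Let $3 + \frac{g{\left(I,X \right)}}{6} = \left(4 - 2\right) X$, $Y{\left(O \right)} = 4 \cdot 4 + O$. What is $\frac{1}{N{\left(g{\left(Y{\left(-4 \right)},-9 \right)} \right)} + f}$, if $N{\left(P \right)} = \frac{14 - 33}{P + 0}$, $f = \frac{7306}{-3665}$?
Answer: $- \frac{461790}{850921} \approx -0.54269$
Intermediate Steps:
$Y{\left(O \right)} = 16 + O$
$g{\left(I,X \right)} = -18 + 12 X$ ($g{\left(I,X \right)} = -18 + 6 \left(4 - 2\right) X = -18 + 6 \cdot 2 X = -18 + 12 X$)
$f = - \frac{7306}{3665}$ ($f = 7306 \left(- \frac{1}{3665}\right) = - \frac{7306}{3665} \approx -1.9935$)
$N{\left(P \right)} = - \frac{19}{P}$
$\frac{1}{N{\left(g{\left(Y{\left(-4 \right)},-9 \right)} \right)} + f} = \frac{1}{- \frac{19}{-18 + 12 \left(-9\right)} - \frac{7306}{3665}} = \frac{1}{- \frac{19}{-18 - 108} - \frac{7306}{3665}} = \frac{1}{- \frac{19}{-126} - \frac{7306}{3665}} = \frac{1}{\left(-19\right) \left(- \frac{1}{126}\right) - \frac{7306}{3665}} = \frac{1}{\frac{19}{126} - \frac{7306}{3665}} = \frac{1}{- \frac{850921}{461790}} = - \frac{461790}{850921}$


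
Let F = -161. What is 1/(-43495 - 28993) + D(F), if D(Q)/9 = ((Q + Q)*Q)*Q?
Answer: -5445230276305/72488 ≈ -7.5119e+7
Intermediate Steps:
D(Q) = 18*Q**3 (D(Q) = 9*(((Q + Q)*Q)*Q) = 9*(((2*Q)*Q)*Q) = 9*((2*Q**2)*Q) = 9*(2*Q**3) = 18*Q**3)
1/(-43495 - 28993) + D(F) = 1/(-43495 - 28993) + 18*(-161)**3 = 1/(-72488) + 18*(-4173281) = -1/72488 - 75119058 = -5445230276305/72488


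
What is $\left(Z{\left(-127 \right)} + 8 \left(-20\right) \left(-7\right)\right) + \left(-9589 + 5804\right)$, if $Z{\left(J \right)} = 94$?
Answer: $-2571$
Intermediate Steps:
$\left(Z{\left(-127 \right)} + 8 \left(-20\right) \left(-7\right)\right) + \left(-9589 + 5804\right) = \left(94 + 8 \left(-20\right) \left(-7\right)\right) + \left(-9589 + 5804\right) = \left(94 - -1120\right) - 3785 = \left(94 + 1120\right) - 3785 = 1214 - 3785 = -2571$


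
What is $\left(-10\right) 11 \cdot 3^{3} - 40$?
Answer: $-3010$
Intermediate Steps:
$\left(-10\right) 11 \cdot 3^{3} - 40 = \left(-110\right) 27 - 40 = -2970 - 40 = -3010$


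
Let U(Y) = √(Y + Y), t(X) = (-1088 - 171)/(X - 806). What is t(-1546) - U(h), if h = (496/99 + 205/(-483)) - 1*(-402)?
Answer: 1259/2352 - √22954175398/5313 ≈ -27.981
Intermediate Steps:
t(X) = -1259/(-806 + X)
h = 6480569/15939 (h = (496*(1/99) + 205*(-1/483)) + 402 = (496/99 - 205/483) + 402 = 73091/15939 + 402 = 6480569/15939 ≈ 406.59)
U(Y) = √2*√Y (U(Y) = √(2*Y) = √2*√Y)
t(-1546) - U(h) = -1259/(-806 - 1546) - √2*√(6480569/15939) = -1259/(-2352) - √2*√11477087699/5313 = -1259*(-1/2352) - √22954175398/5313 = 1259/2352 - √22954175398/5313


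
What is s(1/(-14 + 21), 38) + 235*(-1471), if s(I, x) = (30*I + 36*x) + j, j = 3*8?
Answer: -2410021/7 ≈ -3.4429e+5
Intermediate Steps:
j = 24
s(I, x) = 24 + 30*I + 36*x (s(I, x) = (30*I + 36*x) + 24 = 24 + 30*I + 36*x)
s(1/(-14 + 21), 38) + 235*(-1471) = (24 + 30/(-14 + 21) + 36*38) + 235*(-1471) = (24 + 30/7 + 1368) - 345685 = 9774/7 - 345685 = -2410021/7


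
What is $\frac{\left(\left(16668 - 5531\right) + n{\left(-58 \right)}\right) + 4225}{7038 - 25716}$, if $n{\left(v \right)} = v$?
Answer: $- \frac{7652}{9339} \approx -0.81936$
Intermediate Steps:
$\frac{\left(\left(16668 - 5531\right) + n{\left(-58 \right)}\right) + 4225}{7038 - 25716} = \frac{\left(\left(16668 - 5531\right) - 58\right) + 4225}{7038 - 25716} = \frac{\left(11137 - 58\right) + 4225}{-18678} = \left(11079 + 4225\right) \left(- \frac{1}{18678}\right) = 15304 \left(- \frac{1}{18678}\right) = - \frac{7652}{9339}$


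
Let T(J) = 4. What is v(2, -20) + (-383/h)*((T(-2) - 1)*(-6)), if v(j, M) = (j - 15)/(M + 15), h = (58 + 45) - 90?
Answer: 34639/65 ≈ 532.91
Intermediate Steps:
h = 13 (h = 103 - 90 = 13)
v(j, M) = (-15 + j)/(15 + M)
v(2, -20) + (-383/h)*((T(-2) - 1)*(-6)) = (-15 + 2)/(15 - 20) + (-383/13)*((4 - 1)*(-6)) = -13/(-5) + (-383*1/13)*(3*(-6)) = -⅕*(-13) - 383/13*(-18) = 13/5 + 6894/13 = 34639/65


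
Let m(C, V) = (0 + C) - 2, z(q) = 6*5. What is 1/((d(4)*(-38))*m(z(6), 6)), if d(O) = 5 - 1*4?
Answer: -1/1064 ≈ -0.00093985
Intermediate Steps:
d(O) = 1 (d(O) = 5 - 4 = 1)
z(q) = 30
m(C, V) = -2 + C (m(C, V) = C - 2 = -2 + C)
1/((d(4)*(-38))*m(z(6), 6)) = 1/((1*(-38))*(-2 + 30)) = 1/(-38*28) = 1/(-1064) = -1/1064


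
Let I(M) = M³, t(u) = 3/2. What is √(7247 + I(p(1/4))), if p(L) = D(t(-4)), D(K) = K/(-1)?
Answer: √115898/4 ≈ 85.109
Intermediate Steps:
t(u) = 3/2 (t(u) = 3*(½) = 3/2)
D(K) = -K (D(K) = K*(-1) = -K)
p(L) = -3/2 (p(L) = -1*3/2 = -3/2)
√(7247 + I(p(1/4))) = √(7247 + (-3/2)³) = √(7247 - 27/8) = √(57949/8) = √115898/4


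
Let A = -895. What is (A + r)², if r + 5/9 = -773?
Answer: 225510289/81 ≈ 2.7841e+6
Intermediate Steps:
r = -6962/9 (r = -5/9 - 773 = -6962/9 ≈ -773.56)
(A + r)² = (-895 - 6962/9)² = (-15017/9)² = 225510289/81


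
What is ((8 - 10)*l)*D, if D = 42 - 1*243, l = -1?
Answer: -402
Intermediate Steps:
D = -201 (D = 42 - 243 = -201)
((8 - 10)*l)*D = ((8 - 10)*(-1))*(-201) = -2*(-1)*(-201) = 2*(-201) = -402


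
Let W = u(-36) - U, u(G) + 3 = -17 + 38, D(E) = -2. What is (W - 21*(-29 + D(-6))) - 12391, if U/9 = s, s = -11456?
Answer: 91382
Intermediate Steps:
U = -103104 (U = 9*(-11456) = -103104)
u(G) = 18 (u(G) = -3 + (-17 + 38) = -3 + 21 = 18)
W = 103122 (W = 18 - 1*(-103104) = 18 + 103104 = 103122)
(W - 21*(-29 + D(-6))) - 12391 = (103122 - 21*(-29 - 2)) - 12391 = (103122 - 21*(-31)) - 12391 = (103122 + 651) - 12391 = 103773 - 12391 = 91382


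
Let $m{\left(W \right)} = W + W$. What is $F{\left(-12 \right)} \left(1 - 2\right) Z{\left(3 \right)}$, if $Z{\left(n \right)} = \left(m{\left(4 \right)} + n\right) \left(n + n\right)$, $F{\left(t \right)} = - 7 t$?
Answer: $-5544$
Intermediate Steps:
$m{\left(W \right)} = 2 W$
$Z{\left(n \right)} = 2 n \left(8 + n\right)$ ($Z{\left(n \right)} = \left(2 \cdot 4 + n\right) \left(n + n\right) = \left(8 + n\right) 2 n = 2 n \left(8 + n\right)$)
$F{\left(-12 \right)} \left(1 - 2\right) Z{\left(3 \right)} = \left(-7\right) \left(-12\right) \left(1 - 2\right) 2 \cdot 3 \left(8 + 3\right) = 84 \left(- 2 \cdot 3 \cdot 11\right) = 84 \left(\left(-1\right) 66\right) = 84 \left(-66\right) = -5544$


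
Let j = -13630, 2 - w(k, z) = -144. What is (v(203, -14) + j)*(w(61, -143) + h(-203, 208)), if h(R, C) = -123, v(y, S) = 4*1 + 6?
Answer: -313260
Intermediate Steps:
v(y, S) = 10 (v(y, S) = 4 + 6 = 10)
w(k, z) = 146 (w(k, z) = 2 - 1*(-144) = 2 + 144 = 146)
(v(203, -14) + j)*(w(61, -143) + h(-203, 208)) = (10 - 13630)*(146 - 123) = -13620*23 = -313260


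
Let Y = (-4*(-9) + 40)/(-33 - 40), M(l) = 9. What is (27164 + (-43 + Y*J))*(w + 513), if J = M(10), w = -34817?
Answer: -67892727296/73 ≈ -9.3004e+8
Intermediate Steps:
J = 9
Y = -76/73 (Y = (36 + 40)/(-73) = 76*(-1/73) = -76/73 ≈ -1.0411)
(27164 + (-43 + Y*J))*(w + 513) = (27164 + (-43 - 76/73*9))*(-34817 + 513) = (27164 + (-43 - 684/73))*(-34304) = (27164 - 3823/73)*(-34304) = (1979149/73)*(-34304) = -67892727296/73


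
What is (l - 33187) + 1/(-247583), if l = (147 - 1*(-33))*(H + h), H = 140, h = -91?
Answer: -6032854962/247583 ≈ -24367.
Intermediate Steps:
l = 8820 (l = (147 - 1*(-33))*(140 - 91) = (147 + 33)*49 = 180*49 = 8820)
(l - 33187) + 1/(-247583) = (8820 - 33187) + 1/(-247583) = -24367 - 1/247583 = -6032854962/247583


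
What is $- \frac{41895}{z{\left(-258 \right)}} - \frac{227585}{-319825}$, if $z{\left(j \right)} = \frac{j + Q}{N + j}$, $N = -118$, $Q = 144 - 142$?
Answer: $- \frac{125949786181}{2046880} \approx -61533.0$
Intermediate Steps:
$Q = 2$ ($Q = 144 - 142 = 2$)
$z{\left(j \right)} = \frac{2 + j}{-118 + j}$ ($z{\left(j \right)} = \frac{j + 2}{-118 + j} = \frac{2 + j}{-118 + j}$)
$- \frac{41895}{z{\left(-258 \right)}} - \frac{227585}{-319825} = - \frac{41895}{\frac{1}{-118 - 258} \left(2 - 258\right)} - \frac{227585}{-319825} = - \frac{41895}{\frac{1}{-376} \left(-256\right)} - - \frac{45517}{63965} = - \frac{41895}{\left(- \frac{1}{376}\right) \left(-256\right)} + \frac{45517}{63965} = - \frac{41895}{\frac{32}{47}} + \frac{45517}{63965} = \left(-41895\right) \frac{47}{32} + \frac{45517}{63965} = - \frac{1969065}{32} + \frac{45517}{63965} = - \frac{125949786181}{2046880}$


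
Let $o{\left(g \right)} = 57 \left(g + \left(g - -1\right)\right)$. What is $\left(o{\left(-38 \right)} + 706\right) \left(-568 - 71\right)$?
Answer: $2280591$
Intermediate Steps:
$o{\left(g \right)} = 57 + 114 g$ ($o{\left(g \right)} = 57 \left(g + \left(g + 1\right)\right) = 57 \left(g + \left(1 + g\right)\right) = 57 \left(1 + 2 g\right) = 57 + 114 g$)
$\left(o{\left(-38 \right)} + 706\right) \left(-568 - 71\right) = \left(\left(57 + 114 \left(-38\right)\right) + 706\right) \left(-568 - 71\right) = \left(\left(57 - 4332\right) + 706\right) \left(-639\right) = \left(-4275 + 706\right) \left(-639\right) = \left(-3569\right) \left(-639\right) = 2280591$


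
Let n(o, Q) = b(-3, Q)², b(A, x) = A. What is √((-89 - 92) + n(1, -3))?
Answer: 2*I*√43 ≈ 13.115*I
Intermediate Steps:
n(o, Q) = 9 (n(o, Q) = (-3)² = 9)
√((-89 - 92) + n(1, -3)) = √((-89 - 92) + 9) = √(-181 + 9) = √(-172) = 2*I*√43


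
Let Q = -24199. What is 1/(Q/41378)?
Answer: -41378/24199 ≈ -1.7099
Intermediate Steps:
1/(Q/41378) = 1/(-24199/41378) = -41378/24199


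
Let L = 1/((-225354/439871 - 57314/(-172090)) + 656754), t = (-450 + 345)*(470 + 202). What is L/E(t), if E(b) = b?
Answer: -7569740039/350785913665133376864 ≈ -2.1579e-11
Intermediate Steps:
t = -70560 (t = -105*672 = -70560)
L = 37848700195/24857278462665347 (L = 1/((-225354*1/439871 - 57314*(-1/172090)) + 656754) = 1/((-225354/439871 + 28657/86045) + 656754) = 1/(-6785201683/37848700195 + 656754) = 1/(24857278462665347/37848700195) = 37848700195/24857278462665347 ≈ 1.5226e-6)
L/E(t) = (37848700195/24857278462665347)/(-70560) = (37848700195/24857278462665347)*(-1/70560) = -7569740039/350785913665133376864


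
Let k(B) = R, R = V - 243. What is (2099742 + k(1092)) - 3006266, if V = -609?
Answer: -907376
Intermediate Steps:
R = -852 (R = -609 - 243 = -852)
k(B) = -852
(2099742 + k(1092)) - 3006266 = (2099742 - 852) - 3006266 = 2098890 - 3006266 = -907376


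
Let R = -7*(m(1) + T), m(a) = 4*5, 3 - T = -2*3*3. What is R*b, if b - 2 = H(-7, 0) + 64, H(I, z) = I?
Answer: -16933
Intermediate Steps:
b = 59 (b = 2 + (-7 + 64) = 2 + 57 = 59)
T = 21 (T = 3 - (-2*3)*3 = 3 - (-6)*3 = 3 - 1*(-18) = 3 + 18 = 21)
m(a) = 20
R = -287 (R = -7*(20 + 21) = -7*41 = -287)
R*b = -287*59 = -16933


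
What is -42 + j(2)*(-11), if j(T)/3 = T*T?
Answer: -174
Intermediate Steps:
j(T) = 3*T² (j(T) = 3*(T*T) = 3*T²)
-42 + j(2)*(-11) = -42 + (3*2²)*(-11) = -42 + (3*4)*(-11) = -42 + 12*(-11) = -42 - 132 = -174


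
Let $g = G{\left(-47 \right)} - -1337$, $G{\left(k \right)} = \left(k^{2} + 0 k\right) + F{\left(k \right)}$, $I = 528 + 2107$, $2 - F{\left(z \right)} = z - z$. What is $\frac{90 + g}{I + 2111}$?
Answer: $\frac{1819}{2373} \approx 0.76654$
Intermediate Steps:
$F{\left(z \right)} = 2$ ($F{\left(z \right)} = 2 - \left(z - z\right) = 2 - 0 = 2 + 0 = 2$)
$I = 2635$
$G{\left(k \right)} = 2 + k^{2}$ ($G{\left(k \right)} = \left(k^{2} + 0 k\right) + 2 = \left(k^{2} + 0\right) + 2 = k^{2} + 2 = 2 + k^{2}$)
$g = 3548$ ($g = \left(2 + \left(-47\right)^{2}\right) - -1337 = \left(2 + 2209\right) + 1337 = 2211 + 1337 = 3548$)
$\frac{90 + g}{I + 2111} = \frac{90 + 3548}{2635 + 2111} = \frac{3638}{4746} = 3638 \cdot \frac{1}{4746} = \frac{1819}{2373}$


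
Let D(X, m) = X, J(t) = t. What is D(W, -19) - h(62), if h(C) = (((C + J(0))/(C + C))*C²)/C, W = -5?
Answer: -36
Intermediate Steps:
h(C) = C/2 (h(C) = (((C + 0)/(C + C))*C²)/C = ((C/((2*C)))*C²)/C = ((C*(1/(2*C)))*C²)/C = (C²/2)/C = C/2)
D(W, -19) - h(62) = -5 - 62/2 = -5 - 1*31 = -5 - 31 = -36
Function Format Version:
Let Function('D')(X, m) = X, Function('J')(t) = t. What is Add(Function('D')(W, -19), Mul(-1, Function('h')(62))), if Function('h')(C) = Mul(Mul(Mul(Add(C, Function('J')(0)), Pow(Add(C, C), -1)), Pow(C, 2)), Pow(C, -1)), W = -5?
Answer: -36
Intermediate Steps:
Function('h')(C) = Mul(Rational(1, 2), C) (Function('h')(C) = Mul(Mul(Mul(Add(C, 0), Pow(Add(C, C), -1)), Pow(C, 2)), Pow(C, -1)) = Mul(Mul(Mul(C, Pow(Mul(2, C), -1)), Pow(C, 2)), Pow(C, -1)) = Mul(Mul(Mul(C, Mul(Rational(1, 2), Pow(C, -1))), Pow(C, 2)), Pow(C, -1)) = Mul(Mul(Rational(1, 2), Pow(C, 2)), Pow(C, -1)) = Mul(Rational(1, 2), C))
Add(Function('D')(W, -19), Mul(-1, Function('h')(62))) = Add(-5, Mul(-1, Mul(Rational(1, 2), 62))) = Add(-5, Mul(-1, 31)) = Add(-5, -31) = -36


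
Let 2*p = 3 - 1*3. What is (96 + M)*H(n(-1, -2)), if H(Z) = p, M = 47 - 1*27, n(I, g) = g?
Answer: 0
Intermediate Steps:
M = 20 (M = 47 - 27 = 20)
p = 0 (p = (3 - 1*3)/2 = (3 - 3)/2 = (1/2)*0 = 0)
H(Z) = 0
(96 + M)*H(n(-1, -2)) = (96 + 20)*0 = 116*0 = 0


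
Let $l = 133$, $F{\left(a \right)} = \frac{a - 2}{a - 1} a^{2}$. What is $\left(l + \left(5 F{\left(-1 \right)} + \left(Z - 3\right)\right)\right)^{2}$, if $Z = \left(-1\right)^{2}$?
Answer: $\frac{76729}{4} \approx 19182.0$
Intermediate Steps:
$Z = 1$
$F{\left(a \right)} = \frac{a^{2} \left(-2 + a\right)}{-1 + a}$ ($F{\left(a \right)} = \frac{-2 + a}{-1 + a} a^{2} = \frac{a^{2} \left(-2 + a\right)}{-1 + a}$)
$\left(l + \left(5 F{\left(-1 \right)} + \left(Z - 3\right)\right)\right)^{2} = \left(133 + \left(5 \frac{\left(-1\right)^{2} \left(-2 - 1\right)}{-1 - 1} + \left(1 - 3\right)\right)\right)^{2} = \left(133 - \left(2 - 5 \cdot 1 \frac{1}{-2} \left(-3\right)\right)\right)^{2} = \left(133 - \left(2 - 5 \cdot 1 \left(- \frac{1}{2}\right) \left(-3\right)\right)\right)^{2} = \left(133 + \left(5 \cdot \frac{3}{2} - 2\right)\right)^{2} = \left(133 + \left(\frac{15}{2} - 2\right)\right)^{2} = \left(133 + \frac{11}{2}\right)^{2} = \left(\frac{277}{2}\right)^{2} = \frac{76729}{4}$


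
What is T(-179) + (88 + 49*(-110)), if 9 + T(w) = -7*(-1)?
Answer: -5304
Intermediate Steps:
T(w) = -2 (T(w) = -9 - 7*(-1) = -9 + 7 = -2)
T(-179) + (88 + 49*(-110)) = -2 + (88 + 49*(-110)) = -2 + (88 - 5390) = -2 - 5302 = -5304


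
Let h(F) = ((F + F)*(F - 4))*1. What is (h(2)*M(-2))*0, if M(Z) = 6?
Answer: 0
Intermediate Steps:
h(F) = 2*F*(-4 + F) (h(F) = ((2*F)*(-4 + F))*1 = (2*F*(-4 + F))*1 = 2*F*(-4 + F))
(h(2)*M(-2))*0 = ((2*2*(-4 + 2))*6)*0 = ((2*2*(-2))*6)*0 = -8*6*0 = -48*0 = 0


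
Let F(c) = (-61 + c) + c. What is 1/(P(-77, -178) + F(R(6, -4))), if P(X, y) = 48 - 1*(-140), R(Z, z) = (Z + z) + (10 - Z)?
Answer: 1/139 ≈ 0.0071942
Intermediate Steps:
R(Z, z) = 10 + z
F(c) = -61 + 2*c
P(X, y) = 188 (P(X, y) = 48 + 140 = 188)
1/(P(-77, -178) + F(R(6, -4))) = 1/(188 + (-61 + 2*(10 - 4))) = 1/(188 + (-61 + 2*6)) = 1/(188 + (-61 + 12)) = 1/(188 - 49) = 1/139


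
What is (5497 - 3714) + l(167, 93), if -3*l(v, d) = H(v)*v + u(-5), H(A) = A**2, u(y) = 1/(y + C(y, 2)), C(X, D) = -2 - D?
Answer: -41869025/27 ≈ -1.5507e+6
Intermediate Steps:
u(y) = 1/(-4 + y) (u(y) = 1/(y + (-2 - 1*2)) = 1/(y + (-2 - 2)) = 1/(y - 4) = 1/(-4 + y))
l(v, d) = 1/27 - v**3/3 (l(v, d) = -(v**2*v + 1/(-4 - 5))/3 = -(v**3 + 1/(-9))/3 = -(v**3 - 1/9)/3 = -(-1/9 + v**3)/3 = 1/27 - v**3/3)
(5497 - 3714) + l(167, 93) = (5497 - 3714) + (1/27 - 1/3*167**3) = 1783 + (1/27 - 1/3*4657463) = 1783 + (1/27 - 4657463/3) = 1783 - 41917166/27 = -41869025/27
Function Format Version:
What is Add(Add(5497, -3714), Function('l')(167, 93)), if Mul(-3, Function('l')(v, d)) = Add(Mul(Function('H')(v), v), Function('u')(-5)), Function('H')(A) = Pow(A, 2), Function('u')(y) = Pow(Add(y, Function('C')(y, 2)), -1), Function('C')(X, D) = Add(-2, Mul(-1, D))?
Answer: Rational(-41869025, 27) ≈ -1.5507e+6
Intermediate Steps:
Function('u')(y) = Pow(Add(-4, y), -1) (Function('u')(y) = Pow(Add(y, Add(-2, Mul(-1, 2))), -1) = Pow(Add(y, Add(-2, -2)), -1) = Pow(Add(y, -4), -1) = Pow(Add(-4, y), -1))
Function('l')(v, d) = Add(Rational(1, 27), Mul(Rational(-1, 3), Pow(v, 3))) (Function('l')(v, d) = Mul(Rational(-1, 3), Add(Mul(Pow(v, 2), v), Pow(Add(-4, -5), -1))) = Mul(Rational(-1, 3), Add(Pow(v, 3), Pow(-9, -1))) = Mul(Rational(-1, 3), Add(Pow(v, 3), Rational(-1, 9))) = Mul(Rational(-1, 3), Add(Rational(-1, 9), Pow(v, 3))) = Add(Rational(1, 27), Mul(Rational(-1, 3), Pow(v, 3))))
Add(Add(5497, -3714), Function('l')(167, 93)) = Add(Add(5497, -3714), Add(Rational(1, 27), Mul(Rational(-1, 3), Pow(167, 3)))) = Add(1783, Add(Rational(1, 27), Mul(Rational(-1, 3), 4657463))) = Add(1783, Add(Rational(1, 27), Rational(-4657463, 3))) = Add(1783, Rational(-41917166, 27)) = Rational(-41869025, 27)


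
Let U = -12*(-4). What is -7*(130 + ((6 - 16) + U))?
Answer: -1176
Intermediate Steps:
U = 48
-7*(130 + ((6 - 16) + U)) = -7*(130 + ((6 - 16) + 48)) = -7*(130 + (-10 + 48)) = -7*(130 + 38) = -7*168 = -1176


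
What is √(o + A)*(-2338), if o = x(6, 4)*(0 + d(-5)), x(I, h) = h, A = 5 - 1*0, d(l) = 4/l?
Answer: -7014*√5/5 ≈ -3136.8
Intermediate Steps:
A = 5 (A = 5 + 0 = 5)
o = -16/5 (o = 4*(0 + 4/(-5)) = 4*(0 + 4*(-⅕)) = 4*(0 - ⅘) = 4*(-⅘) = -16/5 ≈ -3.2000)
√(o + A)*(-2338) = √(-16/5 + 5)*(-2338) = √(9/5)*(-2338) = (3*√5/5)*(-2338) = -7014*√5/5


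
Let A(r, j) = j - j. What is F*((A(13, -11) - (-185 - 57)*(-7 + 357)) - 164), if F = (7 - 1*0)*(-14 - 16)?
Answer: -17752560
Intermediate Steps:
A(r, j) = 0
F = -210 (F = (7 + 0)*(-30) = 7*(-30) = -210)
F*((A(13, -11) - (-185 - 57)*(-7 + 357)) - 164) = -210*((0 - (-185 - 57)*(-7 + 357)) - 164) = -210*((0 - (-242)*350) - 164) = -210*((0 - 1*(-84700)) - 164) = -210*((0 + 84700) - 164) = -210*(84700 - 164) = -210*84536 = -17752560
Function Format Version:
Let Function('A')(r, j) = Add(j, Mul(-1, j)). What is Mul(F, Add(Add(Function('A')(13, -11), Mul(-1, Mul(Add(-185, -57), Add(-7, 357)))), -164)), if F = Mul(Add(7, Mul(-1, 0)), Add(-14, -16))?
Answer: -17752560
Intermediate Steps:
Function('A')(r, j) = 0
F = -210 (F = Mul(Add(7, 0), -30) = Mul(7, -30) = -210)
Mul(F, Add(Add(Function('A')(13, -11), Mul(-1, Mul(Add(-185, -57), Add(-7, 357)))), -164)) = Mul(-210, Add(Add(0, Mul(-1, Mul(Add(-185, -57), Add(-7, 357)))), -164)) = Mul(-210, Add(Add(0, Mul(-1, Mul(-242, 350))), -164)) = Mul(-210, Add(Add(0, Mul(-1, -84700)), -164)) = Mul(-210, Add(Add(0, 84700), -164)) = Mul(-210, Add(84700, -164)) = Mul(-210, 84536) = -17752560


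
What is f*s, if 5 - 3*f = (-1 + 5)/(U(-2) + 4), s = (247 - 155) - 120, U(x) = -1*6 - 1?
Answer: -532/9 ≈ -59.111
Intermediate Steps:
U(x) = -7 (U(x) = -6 - 1 = -7)
s = -28 (s = 92 - 120 = -28)
f = 19/9 (f = 5/3 - (-1 + 5)/(3*(-7 + 4)) = 5/3 - 4/(3*(-3)) = 5/3 - 4*(-1)/(3*3) = 5/3 - ⅓*(-4/3) = 5/3 + 4/9 = 19/9 ≈ 2.1111)
f*s = (19/9)*(-28) = -532/9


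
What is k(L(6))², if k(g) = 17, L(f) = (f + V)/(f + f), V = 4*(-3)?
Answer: 289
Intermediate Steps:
V = -12
L(f) = (-12 + f)/(2*f) (L(f) = (f - 12)/(f + f) = (-12 + f)/((2*f)) = (-12 + f)*(1/(2*f)) = (-12 + f)/(2*f))
k(L(6))² = 17² = 289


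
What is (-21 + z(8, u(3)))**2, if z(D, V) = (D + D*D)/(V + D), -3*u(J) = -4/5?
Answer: 145161/961 ≈ 151.05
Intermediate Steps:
u(J) = 4/15 (u(J) = -(-4)/(3*5) = -1/3*(-4/5) = 4/15)
z(D, V) = (D + D**2)/(D + V)
(-21 + z(8, u(3)))**2 = (-21 + 8*(1 + 8)/(8 + 4/15))**2 = (-21 + 8*9/(124/15))**2 = (-21 + 8*(15/124)*9)**2 = (-21 + 270/31)**2 = (-381/31)**2 = 145161/961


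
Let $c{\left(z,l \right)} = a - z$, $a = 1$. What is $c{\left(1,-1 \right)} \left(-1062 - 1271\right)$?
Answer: $0$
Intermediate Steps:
$c{\left(z,l \right)} = 1 - z$
$c{\left(1,-1 \right)} \left(-1062 - 1271\right) = \left(1 - 1\right) \left(-1062 - 1271\right) = \left(1 - 1\right) \left(-2333\right) = 0 \left(-2333\right) = 0$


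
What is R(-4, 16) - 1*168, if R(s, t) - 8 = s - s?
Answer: -160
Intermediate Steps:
R(s, t) = 8 (R(s, t) = 8 + (s - s) = 8 + 0 = 8)
R(-4, 16) - 1*168 = 8 - 1*168 = 8 - 168 = -160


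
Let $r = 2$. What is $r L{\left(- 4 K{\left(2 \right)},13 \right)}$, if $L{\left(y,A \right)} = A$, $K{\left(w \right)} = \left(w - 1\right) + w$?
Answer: $26$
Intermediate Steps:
$K{\left(w \right)} = -1 + 2 w$ ($K{\left(w \right)} = \left(-1 + w\right) + w = -1 + 2 w$)
$r L{\left(- 4 K{\left(2 \right)},13 \right)} = 2 \cdot 13 = 26$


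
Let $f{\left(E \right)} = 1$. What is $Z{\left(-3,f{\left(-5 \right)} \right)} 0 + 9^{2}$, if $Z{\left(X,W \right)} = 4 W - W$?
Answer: $81$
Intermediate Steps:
$Z{\left(X,W \right)} = 3 W$
$Z{\left(-3,f{\left(-5 \right)} \right)} 0 + 9^{2} = 3 \cdot 1 \cdot 0 + 9^{2} = 3 \cdot 0 + 81 = 0 + 81 = 81$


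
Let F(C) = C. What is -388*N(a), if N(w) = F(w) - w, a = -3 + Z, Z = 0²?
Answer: 0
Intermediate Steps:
Z = 0
a = -3 (a = -3 + 0 = -3)
N(w) = 0 (N(w) = w - w = 0)
-388*N(a) = -388*0 = 0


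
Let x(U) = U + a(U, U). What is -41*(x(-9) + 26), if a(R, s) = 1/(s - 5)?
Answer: -9717/14 ≈ -694.07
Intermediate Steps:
a(R, s) = 1/(-5 + s)
x(U) = U + 1/(-5 + U)
-41*(x(-9) + 26) = -41*((1 - 9*(-5 - 9))/(-5 - 9) + 26) = -41*((1 - 9*(-14))/(-14) + 26) = -41*(-(1 + 126)/14 + 26) = -41*(-1/14*127 + 26) = -41*(-127/14 + 26) = -41*237/14 = -9717/14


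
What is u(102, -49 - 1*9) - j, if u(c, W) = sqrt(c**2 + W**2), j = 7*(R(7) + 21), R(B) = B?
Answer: -196 + 2*sqrt(3442) ≈ -78.663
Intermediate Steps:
j = 196 (j = 7*(7 + 21) = 7*28 = 196)
u(c, W) = sqrt(W**2 + c**2)
u(102, -49 - 1*9) - j = sqrt((-49 - 1*9)**2 + 102**2) - 1*196 = sqrt((-49 - 9)**2 + 10404) - 196 = sqrt((-58)**2 + 10404) - 196 = sqrt(3364 + 10404) - 196 = sqrt(13768) - 196 = 2*sqrt(3442) - 196 = -196 + 2*sqrt(3442)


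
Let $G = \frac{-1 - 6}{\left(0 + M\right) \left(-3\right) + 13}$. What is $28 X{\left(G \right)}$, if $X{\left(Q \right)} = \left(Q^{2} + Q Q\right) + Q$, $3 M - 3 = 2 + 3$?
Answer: $\frac{1764}{25} \approx 70.56$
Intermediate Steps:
$M = \frac{8}{3}$ ($M = 1 + \frac{2 + 3}{3} = 1 + \frac{1}{3} \cdot 5 = 1 + \frac{5}{3} = \frac{8}{3} \approx 2.6667$)
$G = - \frac{7}{5}$ ($G = \frac{-1 - 6}{\left(0 + \frac{8}{3}\right) \left(-3\right) + 13} = - \frac{7}{\frac{8}{3} \left(-3\right) + 13} = - \frac{7}{-8 + 13} = - \frac{7}{5} \approx -1.4$)
$X{\left(Q \right)} = Q + 2 Q^{2}$ ($X{\left(Q \right)} = \left(Q^{2} + Q^{2}\right) + Q = 2 Q^{2} + Q = Q + 2 Q^{2}$)
$28 X{\left(G \right)} = 28 \left(- \frac{7 \left(1 + 2 \left(- \frac{7}{5}\right)\right)}{5}\right) = 28 \left(- \frac{7 \left(1 - \frac{14}{5}\right)}{5}\right) = 28 \left(\left(- \frac{7}{5}\right) \left(- \frac{9}{5}\right)\right) = 28 \cdot \frac{63}{25} = \frac{1764}{25}$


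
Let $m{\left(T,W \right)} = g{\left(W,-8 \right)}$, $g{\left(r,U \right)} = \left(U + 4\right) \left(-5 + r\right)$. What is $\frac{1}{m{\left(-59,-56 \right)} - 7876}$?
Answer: $- \frac{1}{7632} \approx -0.00013103$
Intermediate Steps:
$g{\left(r,U \right)} = \left(-5 + r\right) \left(4 + U\right)$ ($g{\left(r,U \right)} = \left(4 + U\right) \left(-5 + r\right) = \left(-5 + r\right) \left(4 + U\right)$)
$m{\left(T,W \right)} = 20 - 4 W$ ($m{\left(T,W \right)} = -20 - -40 + 4 W - 8 W = -20 + 40 + 4 W - 8 W = 20 - 4 W$)
$\frac{1}{m{\left(-59,-56 \right)} - 7876} = \frac{1}{\left(20 - -224\right) - 7876} = \frac{1}{\left(20 + 224\right) - 7876} = \frac{1}{244 - 7876} = \frac{1}{-7632} = - \frac{1}{7632}$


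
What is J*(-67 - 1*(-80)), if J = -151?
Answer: -1963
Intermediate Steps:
J*(-67 - 1*(-80)) = -151*(-67 - 1*(-80)) = -151*(-67 + 80) = -151*13 = -1963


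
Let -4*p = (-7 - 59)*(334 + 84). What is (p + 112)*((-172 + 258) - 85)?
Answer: 7009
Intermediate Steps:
p = 6897 (p = -(-7 - 59)*(334 + 84)/4 = -(-33)*418/2 = -¼*(-27588) = 6897)
(p + 112)*((-172 + 258) - 85) = (6897 + 112)*((-172 + 258) - 85) = 7009*(86 - 85) = 7009*1 = 7009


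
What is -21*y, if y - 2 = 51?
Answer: -1113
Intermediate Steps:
y = 53 (y = 2 + 51 = 53)
-21*y = -21*53 = -1113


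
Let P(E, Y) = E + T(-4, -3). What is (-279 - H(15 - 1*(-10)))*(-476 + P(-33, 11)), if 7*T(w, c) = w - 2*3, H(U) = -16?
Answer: 939699/7 ≈ 1.3424e+5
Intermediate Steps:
T(w, c) = -6/7 + w/7 (T(w, c) = (w - 2*3)/7 = (w - 6)/7 = (-6 + w)/7 = -6/7 + w/7)
P(E, Y) = -10/7 + E (P(E, Y) = E + (-6/7 + (⅐)*(-4)) = E + (-6/7 - 4/7) = E - 10/7 = -10/7 + E)
(-279 - H(15 - 1*(-10)))*(-476 + P(-33, 11)) = (-279 - 1*(-16))*(-476 + (-10/7 - 33)) = (-279 + 16)*(-476 - 241/7) = -263*(-3573/7) = 939699/7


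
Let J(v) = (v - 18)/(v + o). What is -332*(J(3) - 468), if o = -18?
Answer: 155044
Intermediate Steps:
J(v) = 1 (J(v) = (v - 18)/(v - 18) = (-18 + v)/(-18 + v) = 1)
-332*(J(3) - 468) = -332*(1 - 468) = -332*(-467) = 155044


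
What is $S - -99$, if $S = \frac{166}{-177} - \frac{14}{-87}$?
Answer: $\frac{504179}{5133} \approx 98.223$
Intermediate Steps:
$S = - \frac{3988}{5133}$ ($S = 166 \left(- \frac{1}{177}\right) - - \frac{14}{87} = - \frac{166}{177} + \frac{14}{87} = - \frac{3988}{5133} \approx -0.77693$)
$S - -99 = - \frac{3988}{5133} - -99 = - \frac{3988}{5133} + 99 = \frac{504179}{5133}$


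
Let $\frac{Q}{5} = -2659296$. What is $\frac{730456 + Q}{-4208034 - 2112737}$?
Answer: $\frac{12566024}{6320771} \approx 1.9881$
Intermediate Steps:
$Q = -13296480$ ($Q = 5 \left(-2659296\right) = -13296480$)
$\frac{730456 + Q}{-4208034 - 2112737} = \frac{730456 - 13296480}{-4208034 - 2112737} = - \frac{12566024}{-6320771} = \left(-12566024\right) \left(- \frac{1}{6320771}\right) = \frac{12566024}{6320771}$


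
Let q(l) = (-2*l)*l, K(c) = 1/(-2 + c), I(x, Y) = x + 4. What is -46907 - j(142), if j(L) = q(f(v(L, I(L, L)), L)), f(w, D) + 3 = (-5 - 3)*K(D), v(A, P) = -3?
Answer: -57438177/1225 ≈ -46888.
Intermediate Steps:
I(x, Y) = 4 + x
f(w, D) = -3 - 8/(-2 + D) (f(w, D) = -3 + (-5 - 3)/(-2 + D) = -3 - 8/(-2 + D))
q(l) = -2*l**2
j(L) = -2*(-2 - 3*L)**2/(-2 + L)**2
-46907 - j(142) = -46907 - (-2)*(2 + 3*142)**2/(-2 + 142)**2 = -46907 - (-2)*(2 + 426)**2/140**2 = -46907 - (-2)*428**2/19600 = -46907 - (-2)*183184/19600 = -46907 - 1*(-22898/1225) = -46907 + 22898/1225 = -57438177/1225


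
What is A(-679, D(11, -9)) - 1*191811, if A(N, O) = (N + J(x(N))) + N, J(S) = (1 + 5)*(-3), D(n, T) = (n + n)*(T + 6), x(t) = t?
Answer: -193187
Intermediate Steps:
D(n, T) = 2*n*(6 + T) (D(n, T) = (2*n)*(6 + T) = 2*n*(6 + T))
J(S) = -18 (J(S) = 6*(-3) = -18)
A(N, O) = -18 + 2*N (A(N, O) = (N - 18) + N = (-18 + N) + N = -18 + 2*N)
A(-679, D(11, -9)) - 1*191811 = (-18 + 2*(-679)) - 1*191811 = (-18 - 1358) - 191811 = -1376 - 191811 = -193187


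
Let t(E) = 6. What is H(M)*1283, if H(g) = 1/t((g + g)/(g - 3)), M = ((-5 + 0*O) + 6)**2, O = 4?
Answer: 1283/6 ≈ 213.83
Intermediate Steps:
M = 1 (M = ((-5 + 0*4) + 6)**2 = ((-5 + 0) + 6)**2 = (-5 + 6)**2 = 1**2 = 1)
H(g) = 1/6
H(M)*1283 = (1/6)*1283 = 1283/6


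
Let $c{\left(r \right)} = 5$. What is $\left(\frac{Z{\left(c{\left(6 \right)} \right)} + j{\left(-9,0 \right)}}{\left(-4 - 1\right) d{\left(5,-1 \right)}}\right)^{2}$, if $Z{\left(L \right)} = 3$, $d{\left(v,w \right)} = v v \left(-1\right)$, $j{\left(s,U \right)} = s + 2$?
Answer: $\frac{16}{15625} \approx 0.001024$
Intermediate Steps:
$j{\left(s,U \right)} = 2 + s$
$d{\left(v,w \right)} = - v^{2}$ ($d{\left(v,w \right)} = v^{2} \left(-1\right) = - v^{2}$)
$\left(\frac{Z{\left(c{\left(6 \right)} \right)} + j{\left(-9,0 \right)}}{\left(-4 - 1\right) d{\left(5,-1 \right)}}\right)^{2} = \left(\frac{3 + \left(2 - 9\right)}{\left(-4 - 1\right) \left(- 5^{2}\right)}\right)^{2} = \left(\frac{3 - 7}{\left(-5\right) \left(\left(-1\right) 25\right)}\right)^{2} = \left(- \frac{4}{\left(-5\right) \left(-25\right)}\right)^{2} = \left(- \frac{4}{125}\right)^{2} = \frac{16}{15625}$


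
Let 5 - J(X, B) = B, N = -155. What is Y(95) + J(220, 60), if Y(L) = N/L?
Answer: -1076/19 ≈ -56.632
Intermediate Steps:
J(X, B) = 5 - B
Y(L) = -155/L
Y(95) + J(220, 60) = -155/95 + (5 - 1*60) = -155*1/95 + (5 - 60) = -31/19 - 55 = -1076/19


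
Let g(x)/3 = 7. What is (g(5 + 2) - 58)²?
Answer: 1369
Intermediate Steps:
g(x) = 21 (g(x) = 3*7 = 21)
(g(5 + 2) - 58)² = (21 - 58)² = (-37)² = 1369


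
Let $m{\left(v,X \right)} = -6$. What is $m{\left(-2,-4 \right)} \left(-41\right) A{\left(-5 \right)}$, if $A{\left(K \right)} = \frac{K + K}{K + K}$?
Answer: $246$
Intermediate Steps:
$A{\left(K \right)} = 1$ ($A{\left(K \right)} = \frac{2 K}{2 K} = 2 K \frac{1}{2 K} = 1$)
$m{\left(-2,-4 \right)} \left(-41\right) A{\left(-5 \right)} = \left(-6\right) \left(-41\right) 1 = 246 \cdot 1 = 246$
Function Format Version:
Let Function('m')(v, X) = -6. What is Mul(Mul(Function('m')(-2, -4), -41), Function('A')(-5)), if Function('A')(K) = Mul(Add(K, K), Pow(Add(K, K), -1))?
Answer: 246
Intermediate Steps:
Function('A')(K) = 1 (Function('A')(K) = Mul(Mul(2, K), Pow(Mul(2, K), -1)) = Mul(Mul(2, K), Mul(Rational(1, 2), Pow(K, -1))) = 1)
Mul(Mul(Function('m')(-2, -4), -41), Function('A')(-5)) = Mul(Mul(-6, -41), 1) = Mul(246, 1) = 246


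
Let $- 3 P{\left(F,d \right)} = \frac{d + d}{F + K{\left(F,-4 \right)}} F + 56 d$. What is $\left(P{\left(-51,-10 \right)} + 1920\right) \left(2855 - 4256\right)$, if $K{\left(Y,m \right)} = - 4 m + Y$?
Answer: $- \frac{127150090}{43} \approx -2.957 \cdot 10^{6}$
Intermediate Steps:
$K{\left(Y,m \right)} = Y - 4 m$
$P{\left(F,d \right)} = - \frac{56 d}{3} - \frac{2 F d}{3 \left(16 + 2 F\right)}$ ($P{\left(F,d \right)} = - \frac{\frac{d + d}{F + \left(F - -16\right)} F + 56 d}{3} = - \frac{\frac{2 d}{F + \left(F + 16\right)} F + 56 d}{3} = - \frac{\frac{2 d}{F + \left(16 + F\right)} F + 56 d}{3} = - \frac{\frac{2 d}{16 + 2 F} F + 56 d}{3} = - \frac{\frac{2 F d}{16 + 2 F} + 56 d}{3} = - \frac{56 d + \frac{2 F d}{16 + 2 F}}{3} = - \frac{56 d}{3} - \frac{2 F d}{3 \left(16 + 2 F\right)}$)
$\left(P{\left(-51,-10 \right)} + 1920\right) \left(2855 - 4256\right) = \left(\left(-1\right) \left(-10\right) \frac{1}{24 + 3 \left(-51\right)} \left(448 + 57 \left(-51\right)\right) + 1920\right) \left(2855 - 4256\right) = \left(\left(-1\right) \left(-10\right) \frac{1}{24 - 153} \left(448 - 2907\right) + 1920\right) \left(-1401\right) = \left(\left(-1\right) \left(-10\right) \frac{1}{-129} \left(-2459\right) + 1920\right) \left(-1401\right) = \left(\left(-1\right) \left(-10\right) \left(- \frac{1}{129}\right) \left(-2459\right) + 1920\right) \left(-1401\right) = \left(\frac{24590}{129} + 1920\right) \left(-1401\right) = \frac{272270}{129} \left(-1401\right) = - \frac{127150090}{43}$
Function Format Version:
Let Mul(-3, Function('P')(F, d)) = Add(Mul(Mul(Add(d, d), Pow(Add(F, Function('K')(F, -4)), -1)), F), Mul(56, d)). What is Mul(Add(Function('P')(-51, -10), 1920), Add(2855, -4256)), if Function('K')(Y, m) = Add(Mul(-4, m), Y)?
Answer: Rational(-127150090, 43) ≈ -2.9570e+6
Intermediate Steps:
Function('K')(Y, m) = Add(Y, Mul(-4, m))
Function('P')(F, d) = Add(Mul(Rational(-56, 3), d), Mul(Rational(-2, 3), F, d, Pow(Add(16, Mul(2, F)), -1))) (Function('P')(F, d) = Mul(Rational(-1, 3), Add(Mul(Mul(Add(d, d), Pow(Add(F, Add(F, Mul(-4, -4))), -1)), F), Mul(56, d))) = Mul(Rational(-1, 3), Add(Mul(Mul(Mul(2, d), Pow(Add(F, Add(F, 16)), -1)), F), Mul(56, d))) = Mul(Rational(-1, 3), Add(Mul(Mul(Mul(2, d), Pow(Add(F, Add(16, F)), -1)), F), Mul(56, d))) = Mul(Rational(-1, 3), Add(Mul(Mul(Mul(2, d), Pow(Add(16, Mul(2, F)), -1)), F), Mul(56, d))) = Mul(Rational(-1, 3), Add(Mul(Mul(2, d, Pow(Add(16, Mul(2, F)), -1)), F), Mul(56, d))) = Mul(Rational(-1, 3), Add(Mul(2, F, d, Pow(Add(16, Mul(2, F)), -1)), Mul(56, d))) = Mul(Rational(-1, 3), Add(Mul(56, d), Mul(2, F, d, Pow(Add(16, Mul(2, F)), -1)))) = Add(Mul(Rational(-56, 3), d), Mul(Rational(-2, 3), F, d, Pow(Add(16, Mul(2, F)), -1))))
Mul(Add(Function('P')(-51, -10), 1920), Add(2855, -4256)) = Mul(Add(Mul(-1, -10, Pow(Add(24, Mul(3, -51)), -1), Add(448, Mul(57, -51))), 1920), Add(2855, -4256)) = Mul(Add(Mul(-1, -10, Pow(Add(24, -153), -1), Add(448, -2907)), 1920), -1401) = Mul(Add(Mul(-1, -10, Pow(-129, -1), -2459), 1920), -1401) = Mul(Add(Mul(-1, -10, Rational(-1, 129), -2459), 1920), -1401) = Mul(Add(Rational(24590, 129), 1920), -1401) = Mul(Rational(272270, 129), -1401) = Rational(-127150090, 43)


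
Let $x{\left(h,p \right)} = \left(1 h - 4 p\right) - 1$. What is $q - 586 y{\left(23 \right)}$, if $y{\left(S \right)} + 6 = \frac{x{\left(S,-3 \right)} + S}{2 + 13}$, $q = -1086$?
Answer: $\frac{1016}{5} \approx 203.2$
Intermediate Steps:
$x{\left(h,p \right)} = -1 + h - 4 p$ ($x{\left(h,p \right)} = \left(h - 4 p\right) - 1 = -1 + h - 4 p$)
$y{\left(S \right)} = - \frac{79}{15} + \frac{2 S}{15}$ ($y{\left(S \right)} = -6 + \frac{\left(-1 + S - -12\right) + S}{2 + 13} = -6 + \frac{\left(-1 + S + 12\right) + S}{15} = -6 + \left(\left(11 + S\right) + S\right) \frac{1}{15} = -6 + \left(11 + 2 S\right) \frac{1}{15} = -6 + \left(\frac{11}{15} + \frac{2 S}{15}\right) = - \frac{79}{15} + \frac{2 S}{15}$)
$q - 586 y{\left(23 \right)} = -1086 - 586 \left(- \frac{79}{15} + \frac{2}{15} \cdot 23\right) = -1086 - 586 \left(- \frac{79}{15} + \frac{46}{15}\right) = -1086 - - \frac{6446}{5} = -1086 + \frac{6446}{5} = \frac{1016}{5}$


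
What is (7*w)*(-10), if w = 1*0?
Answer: 0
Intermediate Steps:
w = 0
(7*w)*(-10) = (7*0)*(-10) = 0*(-10) = 0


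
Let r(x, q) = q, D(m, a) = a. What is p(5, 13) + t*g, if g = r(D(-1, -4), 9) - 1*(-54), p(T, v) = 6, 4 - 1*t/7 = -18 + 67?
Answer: -19839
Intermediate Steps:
t = -315 (t = 28 - 7*(-18 + 67) = 28 - 7*49 = 28 - 343 = -315)
g = 63 (g = 9 - 1*(-54) = 9 + 54 = 63)
p(5, 13) + t*g = 6 - 315*63 = 6 - 19845 = -19839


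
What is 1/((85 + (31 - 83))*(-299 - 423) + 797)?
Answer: -1/23029 ≈ -4.3423e-5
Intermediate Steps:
1/((85 + (31 - 83))*(-299 - 423) + 797) = 1/((85 - 52)*(-722) + 797) = 1/(33*(-722) + 797) = 1/(-23826 + 797) = 1/(-23029) = -1/23029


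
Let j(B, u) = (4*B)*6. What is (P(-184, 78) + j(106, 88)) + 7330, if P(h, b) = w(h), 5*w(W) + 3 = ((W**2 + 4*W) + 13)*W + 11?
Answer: -6047094/5 ≈ -1.2094e+6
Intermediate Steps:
j(B, u) = 24*B
w(W) = 8/5 + W*(13 + W**2 + 4*W)/5 (w(W) = -3/5 + (((W**2 + 4*W) + 13)*W + 11)/5 = -3/5 + ((13 + W**2 + 4*W)*W + 11)/5 = -3/5 + (W*(13 + W**2 + 4*W) + 11)/5 = -3/5 + (11 + W*(13 + W**2 + 4*W))/5 = -3/5 + (11/5 + W*(13 + W**2 + 4*W)/5) = 8/5 + W*(13 + W**2 + 4*W)/5)
P(h, b) = 8/5 + h**3/5 + 4*h**2/5 + 13*h/5
(P(-184, 78) + j(106, 88)) + 7330 = ((8/5 + (1/5)*(-184)**3 + (4/5)*(-184)**2 + (13/5)*(-184)) + 24*106) + 7330 = ((8/5 + (1/5)*(-6229504) + (4/5)*33856 - 2392/5) + 2544) + 7330 = ((8/5 - 6229504/5 + 135424/5 - 2392/5) + 2544) + 7330 = (-6096464/5 + 2544) + 7330 = -6083744/5 + 7330 = -6047094/5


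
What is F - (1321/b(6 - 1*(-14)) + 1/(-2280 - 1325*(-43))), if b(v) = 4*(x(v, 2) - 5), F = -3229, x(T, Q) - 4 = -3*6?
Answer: -37836526321/11781140 ≈ -3211.6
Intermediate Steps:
x(T, Q) = -14 (x(T, Q) = 4 - 3*6 = 4 - 18 = -14)
b(v) = -76 (b(v) = 4*(-14 - 5) = 4*(-19) = -76)
F - (1321/b(6 - 1*(-14)) + 1/(-2280 - 1325*(-43))) = -3229 - (1321/(-76) + 1/(-2280 - 1325*(-43))) = -3229 - (1321*(-1/76) - 1/43/(-3605)) = -3229 - (-1321/76 - 1/3605*(-1/43)) = -3229 - (-1321/76 + 1/155015) = -3229 - 1*(-204774739/11781140) = -3229 + 204774739/11781140 = -37836526321/11781140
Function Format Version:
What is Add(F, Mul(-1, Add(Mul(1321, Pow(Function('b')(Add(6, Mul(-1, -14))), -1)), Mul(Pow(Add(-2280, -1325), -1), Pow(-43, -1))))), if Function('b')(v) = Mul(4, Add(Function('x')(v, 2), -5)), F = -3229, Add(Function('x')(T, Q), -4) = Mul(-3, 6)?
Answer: Rational(-37836526321, 11781140) ≈ -3211.6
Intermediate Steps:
Function('x')(T, Q) = -14 (Function('x')(T, Q) = Add(4, Mul(-3, 6)) = Add(4, -18) = -14)
Function('b')(v) = -76 (Function('b')(v) = Mul(4, Add(-14, -5)) = Mul(4, -19) = -76)
Add(F, Mul(-1, Add(Mul(1321, Pow(Function('b')(Add(6, Mul(-1, -14))), -1)), Mul(Pow(Add(-2280, -1325), -1), Pow(-43, -1))))) = Add(-3229, Mul(-1, Add(Mul(1321, Pow(-76, -1)), Mul(Pow(Add(-2280, -1325), -1), Pow(-43, -1))))) = Add(-3229, Mul(-1, Add(Mul(1321, Rational(-1, 76)), Mul(Pow(-3605, -1), Rational(-1, 43))))) = Add(-3229, Mul(-1, Add(Rational(-1321, 76), Mul(Rational(-1, 3605), Rational(-1, 43))))) = Add(-3229, Mul(-1, Add(Rational(-1321, 76), Rational(1, 155015)))) = Add(-3229, Mul(-1, Rational(-204774739, 11781140))) = Add(-3229, Rational(204774739, 11781140)) = Rational(-37836526321, 11781140)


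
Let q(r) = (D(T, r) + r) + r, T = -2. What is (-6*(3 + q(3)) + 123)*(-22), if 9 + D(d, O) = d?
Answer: -2970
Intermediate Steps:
D(d, O) = -9 + d
q(r) = -11 + 2*r (q(r) = ((-9 - 2) + r) + r = (-11 + r) + r = -11 + 2*r)
(-6*(3 + q(3)) + 123)*(-22) = (-6*(3 + (-11 + 2*3)) + 123)*(-22) = (-6*(3 + (-11 + 6)) + 123)*(-22) = (-6*(3 - 5) + 123)*(-22) = (-6*(-2) + 123)*(-22) = (12 + 123)*(-22) = 135*(-22) = -2970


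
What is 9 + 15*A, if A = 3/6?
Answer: 33/2 ≈ 16.500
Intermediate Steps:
A = ½ (A = 3*(⅙) = ½ ≈ 0.50000)
9 + 15*A = 9 + 15*(½) = 9 + 15/2 = 33/2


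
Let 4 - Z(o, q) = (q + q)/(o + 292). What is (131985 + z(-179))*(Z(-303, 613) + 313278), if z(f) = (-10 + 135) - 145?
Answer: 454926639520/11 ≈ 4.1357e+10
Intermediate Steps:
z(f) = -20 (z(f) = 125 - 145 = -20)
Z(o, q) = 4 - 2*q/(292 + o) (Z(o, q) = 4 - (q + q)/(o + 292) = 4 - 2*q/(292 + o))
(131985 + z(-179))*(Z(-303, 613) + 313278) = (131985 - 20)*(2*(584 - 1*613 + 2*(-303))/(292 - 303) + 313278) = 131965*(2*(584 - 613 - 606)/(-11) + 313278) = 131965*(2*(-1/11)*(-635) + 313278) = 131965*(1270/11 + 313278) = 131965*(3447328/11) = 454926639520/11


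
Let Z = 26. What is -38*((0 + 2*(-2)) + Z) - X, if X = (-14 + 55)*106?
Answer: -5182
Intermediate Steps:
X = 4346 (X = 41*106 = 4346)
-38*((0 + 2*(-2)) + Z) - X = -38*((0 + 2*(-2)) + 26) - 1*4346 = -38*((0 - 4) + 26) - 4346 = -38*(-4 + 26) - 4346 = -38*22 - 4346 = -836 - 4346 = -5182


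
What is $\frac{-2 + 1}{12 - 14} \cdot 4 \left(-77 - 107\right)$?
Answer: $-368$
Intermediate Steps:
$\frac{-2 + 1}{12 - 14} \cdot 4 \left(-77 - 107\right) = - \frac{1}{-2} \cdot 4 \left(-184\right) = \left(-1\right) \left(- \frac{1}{2}\right) 4 \left(-184\right) = \frac{1}{2} \cdot 4 \left(-184\right) = 2 \left(-184\right) = -368$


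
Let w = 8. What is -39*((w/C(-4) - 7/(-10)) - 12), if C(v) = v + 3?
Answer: 7527/10 ≈ 752.70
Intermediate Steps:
C(v) = 3 + v
-39*((w/C(-4) - 7/(-10)) - 12) = -39*((8/(3 - 4) - 7/(-10)) - 12) = -39*((8/(-1) - 7*(-⅒)) - 12) = -39*((8*(-1) + 7/10) - 12) = -39*((-8 + 7/10) - 12) = -39*(-73/10 - 12) = -39*(-193/10) = 7527/10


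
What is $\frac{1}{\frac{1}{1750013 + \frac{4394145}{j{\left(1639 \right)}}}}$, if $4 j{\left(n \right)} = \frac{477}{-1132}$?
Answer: $- \frac{6353977453}{159} \approx -3.9962 \cdot 10^{7}$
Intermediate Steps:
$j{\left(n \right)} = - \frac{477}{4528}$ ($j{\left(n \right)} = \frac{477 \frac{1}{-1132}}{4} = \frac{477 \left(- \frac{1}{1132}\right)}{4} = \frac{1}{4} \left(- \frac{477}{1132}\right) = - \frac{477}{4528}$)
$\frac{1}{\frac{1}{1750013 + \frac{4394145}{j{\left(1639 \right)}}}} = \frac{1}{\frac{1}{1750013 + \frac{4394145}{- \frac{477}{4528}}}} = \frac{1}{\frac{1}{1750013 + 4394145 \left(- \frac{4528}{477}\right)}} = \frac{1}{\frac{1}{1750013 - \frac{6632229520}{159}}} = \frac{1}{\frac{1}{- \frac{6353977453}{159}}} = \frac{1}{- \frac{159}{6353977453}} = - \frac{6353977453}{159}$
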